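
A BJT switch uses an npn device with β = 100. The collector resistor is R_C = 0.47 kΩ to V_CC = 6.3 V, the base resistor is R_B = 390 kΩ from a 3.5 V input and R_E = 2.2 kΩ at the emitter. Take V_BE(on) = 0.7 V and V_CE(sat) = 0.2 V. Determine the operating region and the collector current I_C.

active; I_C ≈ 0.46 mA

Assume active. Base-emitter loop: I_B = (V_BB − V_BE)/(R_B + (β+1)R_E) = (3.5 − 0.7)/(390 + 101×2.2) = 0.00457 mA.
I_C = β·I_B = 100×0.00457 = 0.457 mA.
V_CE = V_CC − I_C·R_C − I_E·R_E = 6.3 − 0.457×0.47 − 0.462×2.2 = 5.07 V > V_CE(sat), so the active-region assumption holds.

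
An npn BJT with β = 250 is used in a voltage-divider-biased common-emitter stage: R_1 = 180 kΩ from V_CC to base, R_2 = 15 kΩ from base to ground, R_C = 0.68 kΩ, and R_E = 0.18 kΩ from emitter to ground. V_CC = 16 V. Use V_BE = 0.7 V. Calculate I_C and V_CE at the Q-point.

I_C ≈ 2.2 mA, V_CE ≈ 14 V

Thevenize the base divider: V_Th = V_CC·R_2/(R_1+R_2) = 16×15/195 = 1.23 V, R_Th = R_1‖R_2 = 13.8 kΩ.
Base-emitter loop: V_Th = I_B·R_Th + V_BE + (β+1)I_B·R_E, so I_B = (1.23 − 0.7) / (13.8 + 251×0.18) = 0.00899 mA.
I_C = β·I_B = 250×0.00899 = 2.25 mA, and I_E = (β+1)I_B = 2.26 mA.
V_CE = V_CC − I_C·R_C − I_E·R_E = 16 − 2.25×0.68 − 2.26×0.18 = 14.1 V.
V_CE = 14.1 V > 0.2 V confirms active-region operation.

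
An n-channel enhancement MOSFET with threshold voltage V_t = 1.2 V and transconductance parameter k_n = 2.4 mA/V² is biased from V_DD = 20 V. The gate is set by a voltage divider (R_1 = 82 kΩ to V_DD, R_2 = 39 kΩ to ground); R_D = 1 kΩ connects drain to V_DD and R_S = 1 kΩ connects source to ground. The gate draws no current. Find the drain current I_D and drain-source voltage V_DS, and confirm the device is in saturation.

I_D ≈ 3.5 mA, V_DS ≈ 13 V

V_G = V_DD·R_2/(R_1+R_2) = 20×39/121 = 6.45 V.
Assume saturation: I_D = (k_n/2)(V_GS − V_t)² with V_GS = V_G − I_D·R_S = 6.45 − 1·I_D.
Substituting gives 1.2·I_D² − 13.6·I_D + 33 = 0, with roots I_D = 3.53 or 7.79 mA.
The root I_D = 7.79 mA gives V_GS = -1.35 V ≤ V_t, so take I_D = 3.53 mA.
Then V_GS = 2.92 V and V_DS = V_DD − I_D(R_D+R_S) = 20 − 3.53×2 = 12.9 V.
Saturation requires V_DS ≥ V_GS − V_t = 1.72 V; 12.9 ≥ 1.72 ✓.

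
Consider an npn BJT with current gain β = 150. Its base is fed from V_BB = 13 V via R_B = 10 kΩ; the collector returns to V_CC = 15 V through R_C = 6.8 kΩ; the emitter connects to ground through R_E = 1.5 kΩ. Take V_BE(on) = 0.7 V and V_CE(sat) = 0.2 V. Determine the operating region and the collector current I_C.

Assume active: I_B = (13 − 0.7)/(10 + 151×1.5) = 0.052 mA, I_C = β·I_B = 7.8 mA.
Then V_CE = 15 − 7.8×6.8 − 7.85×1.5 = -49.8 V < 0.2 V — the active assumption fails.
Re-solve with V_CE = 0.2 V. KCL at the emitter: V_E/R_E = (V_BB−0.7−V_E)/R_B + (V_CC−0.2−V_E)/R_C, giving V_E = 3.73 V.
I_C = (V_CC − 0.2 − V_E)/R_C = (14.8 − 3.73)/6.8 = 1.63 mA.
Check: I_B = (12.3 − 3.73)/10 = 0.857 mA, and β·I_B = 129 mA > I_C, confirming saturation.

saturation; I_C ≈ 1.6 mA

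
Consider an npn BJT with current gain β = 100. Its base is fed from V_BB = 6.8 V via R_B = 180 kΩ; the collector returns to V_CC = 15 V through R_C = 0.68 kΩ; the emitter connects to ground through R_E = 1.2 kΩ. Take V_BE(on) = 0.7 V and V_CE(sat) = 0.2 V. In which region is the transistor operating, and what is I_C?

Assume active. Base-emitter loop: I_B = (V_BB − V_BE)/(R_B + (β+1)R_E) = (6.8 − 0.7)/(180 + 101×1.2) = 0.0203 mA.
I_C = β·I_B = 100×0.0203 = 2.03 mA.
V_CE = V_CC − I_C·R_C − I_E·R_E = 15 − 2.03×0.68 − 2.05×1.2 = 11.2 V > V_CE(sat), so the active-region assumption holds.

active; I_C ≈ 2 mA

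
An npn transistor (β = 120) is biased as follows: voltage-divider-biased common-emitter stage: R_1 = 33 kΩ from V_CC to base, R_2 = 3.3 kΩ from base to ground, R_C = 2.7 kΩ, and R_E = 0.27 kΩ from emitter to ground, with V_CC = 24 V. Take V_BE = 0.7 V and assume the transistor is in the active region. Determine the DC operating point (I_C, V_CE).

I_C ≈ 5 mA, V_CE ≈ 9.2 V

Thevenize the base divider: V_Th = V_CC·R_2/(R_1+R_2) = 24×3.3/36.3 = 2.18 V, R_Th = R_1‖R_2 = 3 kΩ.
Base-emitter loop: V_Th = I_B·R_Th + V_BE + (β+1)I_B·R_E, so I_B = (2.18 − 0.7) / (3 + 121×0.27) = 0.0415 mA.
I_C = β·I_B = 120×0.0415 = 4.99 mA, and I_E = (β+1)I_B = 5.03 mA.
V_CE = V_CC − I_C·R_C − I_E·R_E = 24 − 4.99×2.7 − 5.03×0.27 = 9.18 V.
V_CE = 9.18 V > 0.2 V confirms active-region operation.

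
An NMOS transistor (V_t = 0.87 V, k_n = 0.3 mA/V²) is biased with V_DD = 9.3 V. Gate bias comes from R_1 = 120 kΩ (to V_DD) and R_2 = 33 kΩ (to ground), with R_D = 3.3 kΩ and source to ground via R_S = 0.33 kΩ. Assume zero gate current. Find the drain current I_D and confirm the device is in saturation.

V_G = V_DD·R_2/(R_1+R_2) = 9.3×33/153 = 2.01 V.
Assume saturation: I_D = (k_n/2)(V_GS − V_t)² with V_GS = V_G − I_D·R_S = 2.01 − 0.33·I_D.
Substituting gives 0.0163·I_D² − 1.11·I_D + 0.194 = 0, with roots I_D = 0.174 or 67.9 mA.
The root I_D = 67.9 mA gives V_GS = -20.4 V ≤ V_t, so take I_D = 0.174 mA.
Then V_GS = 1.95 V and V_DS = V_DD − I_D(R_D+R_S) = 9.3 − 0.174×3.63 = 8.67 V.
Saturation requires V_DS ≥ V_GS − V_t = 1.08 V; 8.67 ≥ 1.08 ✓.

I_D ≈ 0.17 mA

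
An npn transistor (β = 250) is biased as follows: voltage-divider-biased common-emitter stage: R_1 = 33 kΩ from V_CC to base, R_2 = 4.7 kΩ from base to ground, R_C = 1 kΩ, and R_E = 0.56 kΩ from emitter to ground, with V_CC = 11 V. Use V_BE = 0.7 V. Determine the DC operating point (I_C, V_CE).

I_C ≈ 1.2 mA, V_CE ≈ 9.2 V

Thevenize the base divider: V_Th = V_CC·R_2/(R_1+R_2) = 11×4.7/37.7 = 1.37 V, R_Th = R_1‖R_2 = 4.11 kΩ.
Base-emitter loop: V_Th = I_B·R_Th + V_BE + (β+1)I_B·R_E, so I_B = (1.37 − 0.7) / (4.11 + 251×0.56) = 0.00464 mA.
I_C = β·I_B = 250×0.00464 = 1.16 mA, and I_E = (β+1)I_B = 1.16 mA.
V_CE = V_CC − I_C·R_C − I_E·R_E = 11 − 1.16×1 − 1.16×0.56 = 9.19 V.
V_CE = 9.19 V > 0.2 V confirms active-region operation.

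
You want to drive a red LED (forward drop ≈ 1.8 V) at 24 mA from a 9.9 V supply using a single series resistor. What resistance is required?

R ≈ 0.34 kΩ

The resistor drops V_S − V_D = 9.9 − 1.8 = 8.1 V at 24 mA.
R = 8.1 V / 24 mA = 0.337 kΩ.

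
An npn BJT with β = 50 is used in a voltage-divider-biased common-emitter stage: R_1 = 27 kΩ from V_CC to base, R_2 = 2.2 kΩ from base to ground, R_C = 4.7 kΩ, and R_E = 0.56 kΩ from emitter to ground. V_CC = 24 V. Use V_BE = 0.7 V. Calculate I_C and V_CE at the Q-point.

Thevenize the base divider: V_Th = V_CC·R_2/(R_1+R_2) = 24×2.2/29.2 = 1.81 V, R_Th = R_1‖R_2 = 2.03 kΩ.
Base-emitter loop: V_Th = I_B·R_Th + V_BE + (β+1)I_B·R_E, so I_B = (1.81 − 0.7) / (2.03 + 51×0.56) = 0.0362 mA.
I_C = β·I_B = 50×0.0362 = 1.81 mA, and I_E = (β+1)I_B = 1.85 mA.
V_CE = V_CC − I_C·R_C − I_E·R_E = 24 − 1.81×4.7 − 1.85×0.56 = 14.5 V.
V_CE = 14.5 V > 0.2 V confirms active-region operation.

I_C ≈ 1.8 mA, V_CE ≈ 14 V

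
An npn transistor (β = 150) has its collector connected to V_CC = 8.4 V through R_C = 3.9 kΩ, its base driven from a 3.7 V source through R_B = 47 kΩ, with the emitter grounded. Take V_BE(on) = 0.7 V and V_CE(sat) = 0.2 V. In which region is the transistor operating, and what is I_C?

Assume active: I_B = (3.7 − 0.7)/47 = 0.0638 mA, giving I_C = β·I_B = 9.57 mA.
But then V_CE = 8.4 − 9.57×3.9 = -28.9 V < V_CE(sat) = 0.2 V — impossible in the active region.
So the transistor is saturated. With V_CE = 0.2 V, I_C = (V_CC − 0.2)/R_C = 8.2/3.9 = 2.1 mA.
Check: β·I_B = 9.57 mA > I_C = 2.1 mA, confirming saturation.

saturation; I_C ≈ 2.1 mA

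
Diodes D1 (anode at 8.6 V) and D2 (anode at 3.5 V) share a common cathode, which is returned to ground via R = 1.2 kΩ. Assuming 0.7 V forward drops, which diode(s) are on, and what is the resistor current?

Assume both conduct. Then node N would need to be at both 8.6−0.7 = 7.9 V and 3.5−0.7 = 2.8 V, which is impossible.
Assume only D1 conducts: V_N = 8.6 − 0.7 = 7.9 V, so I_R = 7.9/1.2 = 6.58 mA.
Check D2: its anode-to-cathode voltage is 3.5 − 7.9 = -4.4 V < 0.7 V, so it is off. The assumption is consistent.

Only D1 conducts; I_R ≈ 6.6 mA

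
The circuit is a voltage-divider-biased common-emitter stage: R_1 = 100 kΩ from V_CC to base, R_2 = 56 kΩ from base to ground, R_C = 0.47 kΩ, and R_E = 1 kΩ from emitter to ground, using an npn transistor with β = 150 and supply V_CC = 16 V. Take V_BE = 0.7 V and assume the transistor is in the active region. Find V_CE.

V_CE ≈ 10 V

Thevenize the base divider: V_Th = V_CC·R_2/(R_1+R_2) = 16×56/156 = 5.74 V, R_Th = R_1‖R_2 = 35.9 kΩ.
Base-emitter loop: V_Th = I_B·R_Th + V_BE + (β+1)I_B·R_E, so I_B = (5.74 − 0.7) / (35.9 + 151×1) = 0.027 mA.
I_C = β·I_B = 150×0.027 = 4.05 mA, and I_E = (β+1)I_B = 4.07 mA.
V_CE = V_CC − I_C·R_C − I_E·R_E = 16 − 4.05×0.47 − 4.07×1 = 10 V.
V_CE = 10 V > 0.2 V confirms active-region operation.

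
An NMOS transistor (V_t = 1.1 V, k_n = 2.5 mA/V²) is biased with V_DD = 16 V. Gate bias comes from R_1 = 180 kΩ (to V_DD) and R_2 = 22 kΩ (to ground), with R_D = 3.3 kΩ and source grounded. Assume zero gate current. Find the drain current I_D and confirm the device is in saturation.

V_G = V_DD·R_2/(R_1+R_2) = 16×22/202 = 1.74 V. With the source grounded, V_GS = V_G = 1.74 V.
Assume saturation: I_D = (k_n/2)(V_GS − V_t)² = (2.5/2)×(1.74 − 1.1)² = 1.25×0.643² = 0.516 mA.
V_DS = V_DD − I_D·R_D = 16 − 0.516×3.3 = 14.3 V.
Saturation requires V_DS ≥ V_GS − V_t = 0.643 V; 14.3 ≥ 0.643 ✓.

I_D ≈ 0.52 mA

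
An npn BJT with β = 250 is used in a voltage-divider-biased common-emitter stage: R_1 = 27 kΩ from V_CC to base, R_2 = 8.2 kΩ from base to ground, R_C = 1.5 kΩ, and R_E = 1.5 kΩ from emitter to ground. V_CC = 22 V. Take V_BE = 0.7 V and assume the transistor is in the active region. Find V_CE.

V_CE ≈ 13 V

Thevenize the base divider: V_Th = V_CC·R_2/(R_1+R_2) = 22×8.2/35.2 = 5.12 V, R_Th = R_1‖R_2 = 6.29 kΩ.
Base-emitter loop: V_Th = I_B·R_Th + V_BE + (β+1)I_B·R_E, so I_B = (5.12 − 0.7) / (6.29 + 251×1.5) = 0.0116 mA.
I_C = β·I_B = 250×0.0116 = 2.89 mA, and I_E = (β+1)I_B = 2.9 mA.
V_CE = V_CC − I_C·R_C − I_E·R_E = 22 − 2.89×1.5 − 2.9×1.5 = 13.3 V.
V_CE = 13.3 V > 0.2 V confirms active-region operation.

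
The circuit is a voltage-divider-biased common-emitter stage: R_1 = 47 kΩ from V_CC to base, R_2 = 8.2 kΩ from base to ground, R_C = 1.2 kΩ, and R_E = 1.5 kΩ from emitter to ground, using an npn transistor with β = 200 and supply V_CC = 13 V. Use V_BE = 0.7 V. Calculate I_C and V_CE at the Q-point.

Thevenize the base divider: V_Th = V_CC·R_2/(R_1+R_2) = 13×8.2/55.2 = 1.93 V, R_Th = R_1‖R_2 = 6.98 kΩ.
Base-emitter loop: V_Th = I_B·R_Th + V_BE + (β+1)I_B·R_E, so I_B = (1.93 − 0.7) / (6.98 + 201×1.5) = 0.00399 mA.
I_C = β·I_B = 200×0.00399 = 0.798 mA, and I_E = (β+1)I_B = 0.802 mA.
V_CE = V_CC − I_C·R_C − I_E·R_E = 13 − 0.798×1.2 − 0.802×1.5 = 10.8 V.
V_CE = 10.8 V > 0.2 V confirms active-region operation.

I_C ≈ 0.8 mA, V_CE ≈ 11 V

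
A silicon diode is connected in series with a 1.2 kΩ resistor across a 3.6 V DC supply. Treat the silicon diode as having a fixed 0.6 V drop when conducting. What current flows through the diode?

I ≈ 2.5 mA

KVL around the loop: 3.6 = V_D + I·R = 0.6 + I × 1.2 kΩ.
So I = (3.6 − 0.6) / 1.2 kΩ = 3 / 1.2 = 2.5 mA.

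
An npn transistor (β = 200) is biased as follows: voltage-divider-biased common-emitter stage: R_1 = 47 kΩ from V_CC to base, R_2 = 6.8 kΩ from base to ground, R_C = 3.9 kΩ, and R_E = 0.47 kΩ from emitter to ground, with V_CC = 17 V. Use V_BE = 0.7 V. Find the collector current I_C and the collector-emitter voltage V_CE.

Thevenize the base divider: V_Th = V_CC·R_2/(R_1+R_2) = 17×6.8/53.8 = 2.15 V, R_Th = R_1‖R_2 = 5.94 kΩ.
Base-emitter loop: V_Th = I_B·R_Th + V_BE + (β+1)I_B·R_E, so I_B = (2.15 − 0.7) / (5.94 + 201×0.47) = 0.0144 mA.
I_C = β·I_B = 200×0.0144 = 2.89 mA, and I_E = (β+1)I_B = 2.9 mA.
V_CE = V_CC − I_C·R_C − I_E·R_E = 17 − 2.89×3.9 − 2.9×0.47 = 4.38 V.
V_CE = 4.38 V > 0.2 V confirms active-region operation.

I_C ≈ 2.9 mA, V_CE ≈ 4.4 V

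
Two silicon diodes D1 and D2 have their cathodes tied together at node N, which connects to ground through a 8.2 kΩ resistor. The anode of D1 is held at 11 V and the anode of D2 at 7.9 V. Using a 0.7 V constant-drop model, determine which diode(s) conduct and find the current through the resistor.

Assume both conduct. Then node N would need to be at both 11−0.7 = 10.3 V and 7.9−0.7 = 7.2 V, which is impossible.
Assume only D1 conducts: V_N = 11 − 0.7 = 10.3 V, so I_R = 10.3/8.2 = 1.26 mA.
Check D2: its anode-to-cathode voltage is 7.9 − 10.3 = -2.4 V < 0.7 V, so it is off. The assumption is consistent.

Only D1 conducts; I_R ≈ 1.3 mA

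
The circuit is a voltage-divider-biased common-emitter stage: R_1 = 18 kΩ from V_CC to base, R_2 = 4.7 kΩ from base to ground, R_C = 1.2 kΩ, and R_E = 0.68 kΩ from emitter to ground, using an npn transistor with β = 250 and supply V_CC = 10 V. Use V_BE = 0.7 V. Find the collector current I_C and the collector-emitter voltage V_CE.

I_C ≈ 2 mA, V_CE ≈ 6.3 V

Thevenize the base divider: V_Th = V_CC·R_2/(R_1+R_2) = 10×4.7/22.7 = 2.07 V, R_Th = R_1‖R_2 = 3.73 kΩ.
Base-emitter loop: V_Th = I_B·R_Th + V_BE + (β+1)I_B·R_E, so I_B = (2.07 − 0.7) / (3.73 + 251×0.68) = 0.00786 mA.
I_C = β·I_B = 250×0.00786 = 1.96 mA, and I_E = (β+1)I_B = 1.97 mA.
V_CE = V_CC − I_C·R_C − I_E·R_E = 10 − 1.96×1.2 − 1.97×0.68 = 6.3 V.
V_CE = 6.3 V > 0.2 V confirms active-region operation.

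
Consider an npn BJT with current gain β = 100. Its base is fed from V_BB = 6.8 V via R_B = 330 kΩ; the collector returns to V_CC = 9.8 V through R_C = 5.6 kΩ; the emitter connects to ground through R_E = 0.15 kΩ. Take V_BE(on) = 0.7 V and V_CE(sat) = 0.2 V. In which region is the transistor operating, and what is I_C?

Assume active: I_B = (6.8 − 0.7)/(330 + 101×0.15) = 0.0177 mA, I_C = β·I_B = 1.77 mA.
Then V_CE = 9.8 − 1.77×5.6 − 1.79×0.15 = -0.365 V < 0.2 V — the active assumption fails.
Re-solve with V_CE = 0.2 V. KCL at the emitter: V_E/R_E = (V_BB−0.7−V_E)/R_B + (V_CC−0.2−V_E)/R_C, giving V_E = 0.253 V.
I_C = (V_CC − 0.2 − V_E)/R_C = (9.6 − 0.253)/5.6 = 1.67 mA.
Check: I_B = (6.1 − 0.253)/330 = 0.0177 mA, and β·I_B = 1.77 mA > I_C, confirming saturation.

saturation; I_C ≈ 1.7 mA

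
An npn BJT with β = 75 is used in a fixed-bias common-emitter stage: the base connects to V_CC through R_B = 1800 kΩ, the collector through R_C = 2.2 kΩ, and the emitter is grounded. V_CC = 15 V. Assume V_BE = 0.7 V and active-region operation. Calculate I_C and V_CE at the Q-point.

Base loop: V_CC = I_B·R_B + V_BE, so I_B = (15 − 0.7)/1800 kΩ = 0.00794 mA.
In the active region I_C = β·I_B = 75 × 0.00794 = 0.596 mA.
Collector loop: V_CE = V_CC − I_C·R_C = 15 − 0.596×2.2 = 13.7 V.
Since V_CE = 13.7 V > V_CE(sat) ≈ 0.2 V, the transistor is in the active region as assumed.

I_C ≈ 0.6 mA, V_CE ≈ 14 V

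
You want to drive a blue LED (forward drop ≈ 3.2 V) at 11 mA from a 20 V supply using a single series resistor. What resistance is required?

R ≈ 1.5 kΩ

The resistor drops V_S − V_D = 20 − 3.2 = 16.8 V at 11 mA.
R = 16.8 V / 11 mA = 1.53 kΩ.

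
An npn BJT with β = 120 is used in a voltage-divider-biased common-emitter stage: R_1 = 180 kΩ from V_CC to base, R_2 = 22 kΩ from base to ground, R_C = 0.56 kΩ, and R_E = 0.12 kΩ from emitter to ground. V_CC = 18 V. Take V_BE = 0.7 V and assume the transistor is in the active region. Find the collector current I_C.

Thevenize the base divider: V_Th = V_CC·R_2/(R_1+R_2) = 18×22/202 = 1.96 V, R_Th = R_1‖R_2 = 19.6 kΩ.
Base-emitter loop: V_Th = I_B·R_Th + V_BE + (β+1)I_B·R_E, so I_B = (1.96 − 0.7) / (19.6 + 121×0.12) = 0.0369 mA.
I_C = β·I_B = 120×0.0369 = 4.43 mA, and I_E = (β+1)I_B = 4.47 mA.
V_CE = V_CC − I_C·R_C − I_E·R_E = 18 − 4.43×0.56 − 4.47×0.12 = 15 V.
V_CE = 15 V > 0.2 V confirms active-region operation.

I_C ≈ 4.4 mA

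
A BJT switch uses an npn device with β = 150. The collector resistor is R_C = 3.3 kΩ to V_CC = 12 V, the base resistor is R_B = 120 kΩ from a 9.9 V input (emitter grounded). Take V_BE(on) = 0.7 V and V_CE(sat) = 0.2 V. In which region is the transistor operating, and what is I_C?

Assume active: I_B = (9.9 − 0.7)/120 = 0.0767 mA, giving I_C = β·I_B = 11.5 mA.
But then V_CE = 12 − 11.5×3.3 = -26 V < V_CE(sat) = 0.2 V — impossible in the active region.
So the transistor is saturated. With V_CE = 0.2 V, I_C = (V_CC − 0.2)/R_C = 11.8/3.3 = 3.58 mA.
Check: β·I_B = 11.5 mA > I_C = 3.58 mA, confirming saturation.

saturation; I_C ≈ 3.6 mA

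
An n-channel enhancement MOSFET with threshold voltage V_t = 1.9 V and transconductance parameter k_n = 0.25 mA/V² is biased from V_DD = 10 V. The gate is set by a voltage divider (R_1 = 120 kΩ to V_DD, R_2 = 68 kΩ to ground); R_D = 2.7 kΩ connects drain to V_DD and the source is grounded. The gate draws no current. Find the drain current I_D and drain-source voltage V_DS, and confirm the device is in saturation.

I_D ≈ 0.37 mA, V_DS ≈ 9 V

V_G = V_DD·R_2/(R_1+R_2) = 10×68/188 = 3.62 V. With the source grounded, V_GS = V_G = 3.62 V.
Assume saturation: I_D = (k_n/2)(V_GS − V_t)² = (0.25/2)×(3.62 − 1.9)² = 0.125×1.72² = 0.369 mA.
V_DS = V_DD − I_D·R_D = 10 − 0.369×2.7 = 9 V.
Saturation requires V_DS ≥ V_GS − V_t = 1.72 V; 9 ≥ 1.72 ✓.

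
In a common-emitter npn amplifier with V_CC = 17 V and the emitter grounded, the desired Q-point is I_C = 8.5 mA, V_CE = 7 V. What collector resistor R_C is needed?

Collector loop: V_CC = I_C·R_C + V_CE.
R_C = (V_CC − V_CE)/I_C = (17 − 7)/8.5 = 1.18 kΩ.

R_C ≈ 1.2 kΩ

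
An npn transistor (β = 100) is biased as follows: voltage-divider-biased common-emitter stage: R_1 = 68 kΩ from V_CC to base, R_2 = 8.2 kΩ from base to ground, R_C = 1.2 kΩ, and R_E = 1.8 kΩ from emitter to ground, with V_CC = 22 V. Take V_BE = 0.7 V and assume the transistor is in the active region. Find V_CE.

Thevenize the base divider: V_Th = V_CC·R_2/(R_1+R_2) = 22×8.2/76.2 = 2.37 V, R_Th = R_1‖R_2 = 7.32 kΩ.
Base-emitter loop: V_Th = I_B·R_Th + V_BE + (β+1)I_B·R_E, so I_B = (2.37 − 0.7) / (7.32 + 101×1.8) = 0.00882 mA.
I_C = β·I_B = 100×0.00882 = 0.882 mA, and I_E = (β+1)I_B = 0.891 mA.
V_CE = V_CC − I_C·R_C − I_E·R_E = 22 − 0.882×1.2 − 0.891×1.8 = 19.3 V.
V_CE = 19.3 V > 0.2 V confirms active-region operation.

V_CE ≈ 19 V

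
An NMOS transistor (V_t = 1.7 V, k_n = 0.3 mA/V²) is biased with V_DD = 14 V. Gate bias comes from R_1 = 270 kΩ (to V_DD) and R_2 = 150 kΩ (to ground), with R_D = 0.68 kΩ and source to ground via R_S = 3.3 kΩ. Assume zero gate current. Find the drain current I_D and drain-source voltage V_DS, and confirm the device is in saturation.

I_D ≈ 0.47 mA, V_DS ≈ 12 V

V_G = V_DD·R_2/(R_1+R_2) = 14×150/420 = 5 V.
Assume saturation: I_D = (k_n/2)(V_GS − V_t)² with V_GS = V_G − I_D·R_S = 5 − 3.3·I_D.
Substituting gives 1.63·I_D² − 4.27·I_D + 1.63 = 0, with roots I_D = 0.466 or 2.15 mA.
The root I_D = 2.15 mA gives V_GS = -2.08 V ≤ V_t, so take I_D = 0.466 mA.
Then V_GS = 3.46 V and V_DS = V_DD − I_D(R_D+R_S) = 14 − 0.466×3.98 = 12.1 V.
Saturation requires V_DS ≥ V_GS − V_t = 1.76 V; 12.1 ≥ 1.76 ✓.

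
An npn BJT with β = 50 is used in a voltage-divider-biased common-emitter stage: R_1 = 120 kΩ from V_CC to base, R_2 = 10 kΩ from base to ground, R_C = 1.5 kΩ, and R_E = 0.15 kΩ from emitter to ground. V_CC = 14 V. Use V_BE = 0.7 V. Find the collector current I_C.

I_C ≈ 1.1 mA

Thevenize the base divider: V_Th = V_CC·R_2/(R_1+R_2) = 14×10/130 = 1.08 V, R_Th = R_1‖R_2 = 9.23 kΩ.
Base-emitter loop: V_Th = I_B·R_Th + V_BE + (β+1)I_B·R_E, so I_B = (1.08 − 0.7) / (9.23 + 51×0.15) = 0.0223 mA.
I_C = β·I_B = 50×0.0223 = 1.12 mA, and I_E = (β+1)I_B = 1.14 mA.
V_CE = V_CC − I_C·R_C − I_E·R_E = 14 − 1.12×1.5 − 1.14×0.15 = 12.2 V.
V_CE = 12.2 V > 0.2 V confirms active-region operation.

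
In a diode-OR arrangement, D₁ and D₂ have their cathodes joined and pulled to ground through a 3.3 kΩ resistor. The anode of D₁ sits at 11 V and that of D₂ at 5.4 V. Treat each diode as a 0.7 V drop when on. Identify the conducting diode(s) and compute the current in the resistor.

Only D₁ conducts; I_R ≈ 3.1 mA

Assume both conduct. Then node N would need to be at both 11−0.7 = 10.3 V and 5.4−0.7 = 4.7 V, which is impossible.
Assume only D₁ conducts: V_N = 11 − 0.7 = 10.3 V, so I_R = 10.3/3.3 = 3.12 mA.
Check D₂: its anode-to-cathode voltage is 5.4 − 10.3 = -4.9 V < 0.7 V, so it is off. The assumption is consistent.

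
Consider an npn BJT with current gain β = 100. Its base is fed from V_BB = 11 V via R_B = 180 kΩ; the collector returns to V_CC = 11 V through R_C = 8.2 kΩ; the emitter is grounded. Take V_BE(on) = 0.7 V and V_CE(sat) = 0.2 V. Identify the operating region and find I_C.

saturation; I_C ≈ 1.3 mA

Assume active: I_B = (11 − 0.7)/180 = 0.0572 mA, giving I_C = β·I_B = 5.72 mA.
But then V_CE = 11 − 5.72×8.2 = -35.9 V < V_CE(sat) = 0.2 V — impossible in the active region.
So the transistor is saturated. With V_CE = 0.2 V, I_C = (V_CC − 0.2)/R_C = 10.8/8.2 = 1.32 mA.
Check: β·I_B = 5.72 mA > I_C = 1.32 mA, confirming saturation.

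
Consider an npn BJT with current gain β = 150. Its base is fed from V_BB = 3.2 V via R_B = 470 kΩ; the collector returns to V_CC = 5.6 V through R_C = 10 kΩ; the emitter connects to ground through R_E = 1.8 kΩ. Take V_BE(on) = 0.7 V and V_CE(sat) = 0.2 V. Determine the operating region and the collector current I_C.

saturation; I_C ≈ 0.46 mA

Assume active: I_B = (3.2 − 0.7)/(470 + 151×1.8) = 0.00337 mA, I_C = β·I_B = 0.506 mA.
Then V_CE = 5.6 − 0.506×10 − 0.509×1.8 = -0.371 V < 0.2 V — the active assumption fails.
Re-solve with V_CE = 0.2 V. KCL at the emitter: V_E/R_E = (V_BB−0.7−V_E)/R_B + (V_CC−0.2−V_E)/R_C, giving V_E = 0.829 V.
I_C = (V_CC − 0.2 − V_E)/R_C = (5.4 − 0.829)/10 = 0.457 mA.
Check: I_B = (2.5 − 0.829)/470 = 0.00355 mA, and β·I_B = 0.533 mA > I_C, confirming saturation.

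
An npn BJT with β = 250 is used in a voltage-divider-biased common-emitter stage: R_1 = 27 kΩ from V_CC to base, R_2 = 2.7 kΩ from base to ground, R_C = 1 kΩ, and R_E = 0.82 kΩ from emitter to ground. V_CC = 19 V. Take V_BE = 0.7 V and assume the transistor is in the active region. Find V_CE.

Thevenize the base divider: V_Th = V_CC·R_2/(R_1+R_2) = 19×2.7/29.7 = 1.73 V, R_Th = R_1‖R_2 = 2.45 kΩ.
Base-emitter loop: V_Th = I_B·R_Th + V_BE + (β+1)I_B·R_E, so I_B = (1.73 − 0.7) / (2.45 + 251×0.82) = 0.00493 mA.
I_C = β·I_B = 250×0.00493 = 1.23 mA, and I_E = (β+1)I_B = 1.24 mA.
V_CE = V_CC − I_C·R_C − I_E·R_E = 19 − 1.23×1 − 1.24×0.82 = 16.8 V.
V_CE = 16.8 V > 0.2 V confirms active-region operation.

V_CE ≈ 17 V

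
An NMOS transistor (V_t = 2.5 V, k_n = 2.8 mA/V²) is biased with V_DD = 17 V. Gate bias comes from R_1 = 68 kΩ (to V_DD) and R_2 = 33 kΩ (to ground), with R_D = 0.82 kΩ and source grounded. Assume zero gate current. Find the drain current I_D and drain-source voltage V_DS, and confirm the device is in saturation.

V_G = V_DD·R_2/(R_1+R_2) = 17×33/101 = 5.55 V. With the source grounded, V_GS = V_G = 5.55 V.
Assume saturation: I_D = (k_n/2)(V_GS − V_t)² = (2.8/2)×(5.55 − 2.5)² = 1.4×3.05² = 13.1 mA.
V_DS = V_DD − I_D·R_D = 17 − 13.1×0.82 = 6.29 V.
Saturation requires V_DS ≥ V_GS − V_t = 3.05 V; 6.29 ≥ 3.05 ✓.

I_D ≈ 13 mA, V_DS ≈ 6.3 V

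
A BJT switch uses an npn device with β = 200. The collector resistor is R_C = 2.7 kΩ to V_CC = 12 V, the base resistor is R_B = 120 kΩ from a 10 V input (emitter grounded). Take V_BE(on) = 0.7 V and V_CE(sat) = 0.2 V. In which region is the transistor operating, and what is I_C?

saturation; I_C ≈ 4.4 mA

Assume active: I_B = (10 − 0.7)/120 = 0.0775 mA, giving I_C = β·I_B = 15.5 mA.
But then V_CE = 12 − 15.5×2.7 = -29.9 V < V_CE(sat) = 0.2 V — impossible in the active region.
So the transistor is saturated. With V_CE = 0.2 V, I_C = (V_CC − 0.2)/R_C = 11.8/2.7 = 4.37 mA.
Check: β·I_B = 15.5 mA > I_C = 4.37 mA, confirming saturation.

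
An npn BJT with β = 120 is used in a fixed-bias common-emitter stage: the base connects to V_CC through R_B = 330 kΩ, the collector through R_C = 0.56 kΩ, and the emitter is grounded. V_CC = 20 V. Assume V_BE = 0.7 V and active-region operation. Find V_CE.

Base loop: V_CC = I_B·R_B + V_BE, so I_B = (20 − 0.7)/330 kΩ = 0.0585 mA.
In the active region I_C = β·I_B = 120 × 0.0585 = 7.02 mA.
Collector loop: V_CE = V_CC − I_C·R_C = 20 − 7.02×0.56 = 16.1 V.
Since V_CE = 16.1 V > V_CE(sat) ≈ 0.2 V, the transistor is in the active region as assumed.

V_CE ≈ 16 V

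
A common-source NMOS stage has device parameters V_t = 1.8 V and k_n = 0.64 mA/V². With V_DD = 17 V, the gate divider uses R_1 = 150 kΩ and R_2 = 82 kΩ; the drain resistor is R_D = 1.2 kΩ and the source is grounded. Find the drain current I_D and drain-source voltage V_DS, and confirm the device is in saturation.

I_D ≈ 5.7 mA, V_DS ≈ 10 V

V_G = V_DD·R_2/(R_1+R_2) = 17×82/232 = 6.01 V. With the source grounded, V_GS = V_G = 6.01 V.
Assume saturation: I_D = (k_n/2)(V_GS − V_t)² = (0.64/2)×(6.01 − 1.8)² = 0.32×4.21² = 5.67 mA.
V_DS = V_DD − I_D·R_D = 17 − 5.67×1.2 = 10.2 V.
Saturation requires V_DS ≥ V_GS − V_t = 4.21 V; 10.2 ≥ 4.21 ✓.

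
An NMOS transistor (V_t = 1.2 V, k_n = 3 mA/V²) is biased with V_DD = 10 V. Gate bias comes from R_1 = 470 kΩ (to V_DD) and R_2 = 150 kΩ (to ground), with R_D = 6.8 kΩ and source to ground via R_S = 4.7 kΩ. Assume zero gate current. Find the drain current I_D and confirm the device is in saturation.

V_G = V_DD·R_2/(R_1+R_2) = 10×150/620 = 2.42 V.
Assume saturation: I_D = (k_n/2)(V_GS − V_t)² with V_GS = V_G − I_D·R_S = 2.42 − 4.7·I_D.
Substituting gives 33.1·I_D² − 18.2·I_D + 2.23 = 0, with roots I_D = 0.185 or 0.364 mA.
The root I_D = 0.364 mA gives V_GS = 0.707 V ≤ V_t, so take I_D = 0.185 mA.
Then V_GS = 1.55 V and V_DS = V_DD − I_D(R_D+R_S) = 10 − 0.185×11.5 = 7.88 V.
Saturation requires V_DS ≥ V_GS − V_t = 0.351 V; 7.88 ≥ 0.351 ✓.

I_D ≈ 0.18 mA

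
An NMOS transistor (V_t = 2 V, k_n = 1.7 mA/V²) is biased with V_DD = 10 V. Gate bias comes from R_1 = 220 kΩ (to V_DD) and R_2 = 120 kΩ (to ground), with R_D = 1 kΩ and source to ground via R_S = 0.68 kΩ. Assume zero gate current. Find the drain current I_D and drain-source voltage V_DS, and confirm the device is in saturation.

I_D ≈ 0.81 mA, V_DS ≈ 8.6 V

V_G = V_DD·R_2/(R_1+R_2) = 10×120/340 = 3.53 V.
Assume saturation: I_D = (k_n/2)(V_GS − V_t)² with V_GS = V_G − I_D·R_S = 3.53 − 0.68·I_D.
Substituting gives 0.393·I_D² − 2.77·I_D + 1.99 = 0, with roots I_D = 0.812 or 6.23 mA.
The root I_D = 6.23 mA gives V_GS = -0.707 V ≤ V_t, so take I_D = 0.812 mA.
Then V_GS = 2.98 V and V_DS = V_DD − I_D(R_D+R_S) = 10 − 0.812×1.68 = 8.64 V.
Saturation requires V_DS ≥ V_GS − V_t = 0.977 V; 8.64 ≥ 0.977 ✓.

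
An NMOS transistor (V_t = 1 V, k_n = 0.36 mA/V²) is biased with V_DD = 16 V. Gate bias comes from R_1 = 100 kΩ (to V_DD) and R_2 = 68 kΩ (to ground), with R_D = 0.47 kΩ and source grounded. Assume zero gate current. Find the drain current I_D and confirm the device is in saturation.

V_G = V_DD·R_2/(R_1+R_2) = 16×68/168 = 6.48 V. With the source grounded, V_GS = V_G = 6.48 V.
Assume saturation: I_D = (k_n/2)(V_GS − V_t)² = (0.36/2)×(6.48 − 1)² = 0.18×5.48² = 5.4 mA.
V_DS = V_DD − I_D·R_D = 16 − 5.4×0.47 = 13.5 V.
Saturation requires V_DS ≥ V_GS − V_t = 5.48 V; 13.5 ≥ 5.48 ✓.

I_D ≈ 5.4 mA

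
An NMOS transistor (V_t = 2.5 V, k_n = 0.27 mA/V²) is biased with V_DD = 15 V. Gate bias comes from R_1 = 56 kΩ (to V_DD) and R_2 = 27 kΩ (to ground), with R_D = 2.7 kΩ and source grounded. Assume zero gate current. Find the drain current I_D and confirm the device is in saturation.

V_G = V_DD·R_2/(R_1+R_2) = 15×27/83 = 4.88 V. With the source grounded, V_GS = V_G = 4.88 V.
Assume saturation: I_D = (k_n/2)(V_GS − V_t)² = (0.27/2)×(4.88 − 2.5)² = 0.135×2.38² = 0.764 mA.
V_DS = V_DD − I_D·R_D = 15 − 0.764×2.7 = 12.9 V.
Saturation requires V_DS ≥ V_GS − V_t = 2.38 V; 12.9 ≥ 2.38 ✓.

I_D ≈ 0.76 mA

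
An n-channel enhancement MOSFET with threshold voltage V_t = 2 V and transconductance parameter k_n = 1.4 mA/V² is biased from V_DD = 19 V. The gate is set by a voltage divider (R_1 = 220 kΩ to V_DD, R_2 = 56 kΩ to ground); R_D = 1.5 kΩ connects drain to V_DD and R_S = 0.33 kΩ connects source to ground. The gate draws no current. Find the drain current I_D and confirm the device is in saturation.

I_D ≈ 1.4 mA

V_G = V_DD·R_2/(R_1+R_2) = 19×56/276 = 3.86 V.
Assume saturation: I_D = (k_n/2)(V_GS − V_t)² with V_GS = V_G − I_D·R_S = 3.86 − 0.33·I_D.
Substituting gives 0.0762·I_D² − 1.86·I_D + 2.41 = 0, with roots I_D = 1.37 or 23 mA.
The root I_D = 23 mA gives V_GS = -3.73 V ≤ V_t, so take I_D = 1.37 mA.
Then V_GS = 3.4 V and V_DS = V_DD − I_D(R_D+R_S) = 19 − 1.37×1.83 = 16.5 V.
Saturation requires V_DS ≥ V_GS − V_t = 1.4 V; 16.5 ≥ 1.4 ✓.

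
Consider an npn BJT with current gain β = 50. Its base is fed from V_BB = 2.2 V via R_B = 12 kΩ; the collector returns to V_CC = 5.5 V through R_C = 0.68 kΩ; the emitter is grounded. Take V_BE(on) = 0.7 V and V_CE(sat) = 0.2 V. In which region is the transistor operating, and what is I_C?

Assume active. Base-emitter loop: I_B = (V_BB − V_BE)/R_B = (2.2 − 0.7)/12 = 0.125 mA.
I_C = β·I_B = 50×0.125 = 6.25 mA.
V_CE = V_CC − I_C·R_C = 5.5 − 6.25×0.68 = 1.25 V > V_CE(sat), so the active-region assumption holds.

active; I_C ≈ 6.3 mA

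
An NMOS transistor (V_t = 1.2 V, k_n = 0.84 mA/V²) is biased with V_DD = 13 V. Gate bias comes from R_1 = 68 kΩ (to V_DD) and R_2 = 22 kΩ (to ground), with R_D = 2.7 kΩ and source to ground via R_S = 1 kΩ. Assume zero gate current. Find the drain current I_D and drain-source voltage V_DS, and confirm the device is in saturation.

V_G = V_DD·R_2/(R_1+R_2) = 13×22/90 = 3.18 V.
Assume saturation: I_D = (k_n/2)(V_GS − V_t)² with V_GS = V_G − I_D·R_S = 3.18 − 1·I_D.
Substituting gives 0.42·I_D² − 2.66·I_D + 1.64 = 0, with roots I_D = 0.693 or 5.64 mA.
The root I_D = 5.64 mA gives V_GS = -2.47 V ≤ V_t, so take I_D = 0.693 mA.
Then V_GS = 2.48 V and V_DS = V_DD − I_D(R_D+R_S) = 13 − 0.693×3.7 = 10.4 V.
Saturation requires V_DS ≥ V_GS − V_t = 1.28 V; 10.4 ≥ 1.28 ✓.

I_D ≈ 0.69 mA, V_DS ≈ 10 V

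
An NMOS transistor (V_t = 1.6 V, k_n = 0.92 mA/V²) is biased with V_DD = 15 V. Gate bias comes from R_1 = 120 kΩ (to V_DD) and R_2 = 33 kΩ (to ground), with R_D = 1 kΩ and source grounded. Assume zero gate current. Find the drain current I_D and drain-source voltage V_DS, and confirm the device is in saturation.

V_G = V_DD·R_2/(R_1+R_2) = 15×33/153 = 3.24 V. With the source grounded, V_GS = V_G = 3.24 V.
Assume saturation: I_D = (k_n/2)(V_GS − V_t)² = (0.92/2)×(3.24 − 1.6)² = 0.46×1.64² = 1.23 mA.
V_DS = V_DD − I_D·R_D = 15 − 1.23×1 = 13.8 V.
Saturation requires V_DS ≥ V_GS − V_t = 1.64 V; 13.8 ≥ 1.64 ✓.

I_D ≈ 1.2 mA, V_DS ≈ 14 V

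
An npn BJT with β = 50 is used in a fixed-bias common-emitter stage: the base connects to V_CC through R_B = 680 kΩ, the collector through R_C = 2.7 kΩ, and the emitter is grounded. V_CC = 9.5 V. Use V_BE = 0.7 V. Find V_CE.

V_CE ≈ 7.8 V

Base loop: V_CC = I_B·R_B + V_BE, so I_B = (9.5 − 0.7)/680 kΩ = 0.0129 mA.
In the active region I_C = β·I_B = 50 × 0.0129 = 0.647 mA.
Collector loop: V_CE = V_CC − I_C·R_C = 9.5 − 0.647×2.7 = 7.75 V.
Since V_CE = 7.75 V > V_CE(sat) ≈ 0.2 V, the transistor is in the active region as assumed.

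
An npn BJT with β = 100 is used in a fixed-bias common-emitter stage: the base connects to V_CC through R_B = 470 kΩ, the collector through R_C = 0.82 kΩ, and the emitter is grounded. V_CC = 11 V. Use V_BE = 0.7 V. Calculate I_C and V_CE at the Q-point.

I_C ≈ 2.2 mA, V_CE ≈ 9.2 V

Base loop: V_CC = I_B·R_B + V_BE, so I_B = (11 − 0.7)/470 kΩ = 0.0219 mA.
In the active region I_C = β·I_B = 100 × 0.0219 = 2.19 mA.
Collector loop: V_CE = V_CC − I_C·R_C = 11 − 2.19×0.82 = 9.2 V.
Since V_CE = 9.2 V > V_CE(sat) ≈ 0.2 V, the transistor is in the active region as assumed.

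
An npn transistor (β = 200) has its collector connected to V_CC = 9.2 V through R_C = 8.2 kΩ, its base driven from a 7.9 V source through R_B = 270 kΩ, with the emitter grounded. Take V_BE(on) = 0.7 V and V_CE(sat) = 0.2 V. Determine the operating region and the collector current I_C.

saturation; I_C ≈ 1.1 mA

Assume active: I_B = (7.9 − 0.7)/270 = 0.0267 mA, giving I_C = β·I_B = 5.33 mA.
But then V_CE = 9.2 − 5.33×8.2 = -34.5 V < V_CE(sat) = 0.2 V — impossible in the active region.
So the transistor is saturated. With V_CE = 0.2 V, I_C = (V_CC − 0.2)/R_C = 9/8.2 = 1.1 mA.
Check: β·I_B = 5.33 mA > I_C = 1.1 mA, confirming saturation.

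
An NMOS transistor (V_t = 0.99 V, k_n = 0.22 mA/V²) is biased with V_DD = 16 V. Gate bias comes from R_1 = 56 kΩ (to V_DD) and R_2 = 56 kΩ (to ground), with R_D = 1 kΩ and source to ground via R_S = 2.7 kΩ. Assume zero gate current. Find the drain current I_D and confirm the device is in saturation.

V_G = V_DD·R_2/(R_1+R_2) = 16×56/112 = 8 V.
Assume saturation: I_D = (k_n/2)(V_GS − V_t)² with V_GS = V_G − I_D·R_S = 8 − 2.7·I_D.
Substituting gives 0.802·I_D² − 5.16·I_D + 5.41 = 0, with roots I_D = 1.32 or 5.12 mA.
The root I_D = 5.12 mA gives V_GS = -5.84 V ≤ V_t, so take I_D = 1.32 mA.
Then V_GS = 4.45 V and V_DS = V_DD − I_D(R_D+R_S) = 16 − 1.32×3.7 = 11.1 V.
Saturation requires V_DS ≥ V_GS − V_t = 3.46 V; 11.1 ≥ 3.46 ✓.

I_D ≈ 1.3 mA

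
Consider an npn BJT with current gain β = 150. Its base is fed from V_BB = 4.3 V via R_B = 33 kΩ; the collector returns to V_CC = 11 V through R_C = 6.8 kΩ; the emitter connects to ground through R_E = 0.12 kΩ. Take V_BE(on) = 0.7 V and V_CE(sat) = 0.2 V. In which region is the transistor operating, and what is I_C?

Assume active: I_B = (4.3 − 0.7)/(33 + 151×0.12) = 0.0704 mA, I_C = β·I_B = 10.6 mA.
Then V_CE = 11 − 10.6×6.8 − 10.6×0.12 = -62.1 V < 0.2 V — the active assumption fails.
Re-solve with V_CE = 0.2 V. KCL at the emitter: V_E/R_E = (V_BB−0.7−V_E)/R_B + (V_CC−0.2−V_E)/R_C, giving V_E = 0.199 V.
I_C = (V_CC − 0.2 − V_E)/R_C = (10.8 − 0.199)/6.8 = 1.56 mA.
Check: I_B = (3.6 − 0.199)/33 = 0.103 mA, and β·I_B = 15.5 mA > I_C, confirming saturation.

saturation; I_C ≈ 1.6 mA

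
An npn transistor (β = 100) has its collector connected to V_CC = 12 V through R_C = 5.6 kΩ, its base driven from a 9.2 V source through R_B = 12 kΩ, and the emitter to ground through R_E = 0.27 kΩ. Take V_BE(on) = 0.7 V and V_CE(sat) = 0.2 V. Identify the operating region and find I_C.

Assume active: I_B = (9.2 − 0.7)/(12 + 101×0.27) = 0.216 mA, I_C = β·I_B = 21.6 mA.
Then V_CE = 12 − 21.6×5.6 − 21.9×0.27 = -115 V < 0.2 V — the active assumption fails.
Re-solve with V_CE = 0.2 V. KCL at the emitter: V_E/R_E = (V_BB−0.7−V_E)/R_B + (V_CC−0.2−V_E)/R_C, giving V_E = 0.71 V.
I_C = (V_CC − 0.2 − V_E)/R_C = (11.8 − 0.71)/5.6 = 1.98 mA.
Check: I_B = (8.5 − 0.71)/12 = 0.649 mA, and β·I_B = 64.9 mA > I_C, confirming saturation.

saturation; I_C ≈ 2 mA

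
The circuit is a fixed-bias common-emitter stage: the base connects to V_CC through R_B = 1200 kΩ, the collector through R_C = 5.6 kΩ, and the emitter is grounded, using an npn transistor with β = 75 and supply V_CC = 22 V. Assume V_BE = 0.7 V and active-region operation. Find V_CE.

V_CE ≈ 15 V

Base loop: V_CC = I_B·R_B + V_BE, so I_B = (22 − 0.7)/1200 kΩ = 0.0178 mA.
In the active region I_C = β·I_B = 75 × 0.0178 = 1.33 mA.
Collector loop: V_CE = V_CC − I_C·R_C = 22 − 1.33×5.6 = 14.5 V.
Since V_CE = 14.5 V > V_CE(sat) ≈ 0.2 V, the transistor is in the active region as assumed.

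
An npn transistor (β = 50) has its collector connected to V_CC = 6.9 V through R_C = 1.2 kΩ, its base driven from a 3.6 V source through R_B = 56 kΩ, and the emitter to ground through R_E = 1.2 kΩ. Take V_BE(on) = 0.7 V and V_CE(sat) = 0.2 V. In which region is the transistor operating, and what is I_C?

Assume active. Base-emitter loop: I_B = (V_BB − V_BE)/(R_B + (β+1)R_E) = (3.6 − 0.7)/(56 + 51×1.2) = 0.0247 mA.
I_C = β·I_B = 50×0.0247 = 1.24 mA.
V_CE = V_CC − I_C·R_C − I_E·R_E = 6.9 − 1.24×1.2 − 1.26×1.2 = 3.9 V > V_CE(sat), so the active-region assumption holds.

active; I_C ≈ 1.2 mA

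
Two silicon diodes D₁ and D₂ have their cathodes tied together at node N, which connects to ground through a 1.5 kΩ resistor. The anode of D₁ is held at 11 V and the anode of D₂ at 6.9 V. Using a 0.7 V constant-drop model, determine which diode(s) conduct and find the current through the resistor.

Only D₁ conducts; I_R ≈ 6.9 mA

Assume both conduct. Then node N would need to be at both 11−0.7 = 10.3 V and 6.9−0.7 = 6.2 V, which is impossible.
Assume only D₁ conducts: V_N = 11 − 0.7 = 10.3 V, so I_R = 10.3/1.5 = 6.87 mA.
Check D₂: its anode-to-cathode voltage is 6.9 − 10.3 = -3.4 V < 0.7 V, so it is off. The assumption is consistent.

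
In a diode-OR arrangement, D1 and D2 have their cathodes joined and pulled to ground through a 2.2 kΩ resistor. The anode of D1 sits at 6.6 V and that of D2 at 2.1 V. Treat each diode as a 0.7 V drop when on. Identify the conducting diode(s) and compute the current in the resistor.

Only D1 conducts; I_R ≈ 2.7 mA

Assume both conduct. Then node N would need to be at both 6.6−0.7 = 5.9 V and 2.1−0.7 = 1.4 V, which is impossible.
Assume only D1 conducts: V_N = 6.6 − 0.7 = 5.9 V, so I_R = 5.9/2.2 = 2.68 mA.
Check D2: its anode-to-cathode voltage is 2.1 − 5.9 = -3.8 V < 0.7 V, so it is off. The assumption is consistent.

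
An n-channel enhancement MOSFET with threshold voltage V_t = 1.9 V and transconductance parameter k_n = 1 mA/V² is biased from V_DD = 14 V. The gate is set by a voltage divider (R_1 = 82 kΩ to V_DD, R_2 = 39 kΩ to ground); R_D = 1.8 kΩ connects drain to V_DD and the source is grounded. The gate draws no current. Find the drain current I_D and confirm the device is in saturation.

V_G = V_DD·R_2/(R_1+R_2) = 14×39/121 = 4.51 V. With the source grounded, V_GS = V_G = 4.51 V.
Assume saturation: I_D = (k_n/2)(V_GS − V_t)² = (1/2)×(4.51 − 1.9)² = 0.5×2.61² = 3.41 mA.
V_DS = V_DD − I_D·R_D = 14 − 3.41×1.8 = 7.86 V.
Saturation requires V_DS ≥ V_GS − V_t = 2.61 V; 7.86 ≥ 2.61 ✓.

I_D ≈ 3.4 mA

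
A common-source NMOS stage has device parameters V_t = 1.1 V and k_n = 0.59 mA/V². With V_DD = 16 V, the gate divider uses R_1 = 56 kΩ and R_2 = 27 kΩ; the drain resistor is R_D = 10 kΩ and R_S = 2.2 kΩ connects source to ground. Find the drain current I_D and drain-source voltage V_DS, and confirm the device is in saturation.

V_G = V_DD·R_2/(R_1+R_2) = 16×27/83 = 5.2 V.
Assume saturation: I_D = (k_n/2)(V_GS − V_t)² with V_GS = V_G − I_D·R_S = 5.2 − 2.2·I_D.
Substituting gives 1.43·I_D² − 6.33·I_D + 4.97 = 0, with roots I_D = 1.02 or 3.41 mA.
The root I_D = 3.41 mA gives V_GS = -2.3 V ≤ V_t, so take I_D = 1.02 mA.
Then V_GS = 2.96 V and V_DS = V_DD − I_D(R_D+R_S) = 16 − 1.02×12.2 = 3.55 V.
Saturation requires V_DS ≥ V_GS − V_t = 1.86 V; 3.55 ≥ 1.86 ✓.

I_D ≈ 1 mA, V_DS ≈ 3.6 V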